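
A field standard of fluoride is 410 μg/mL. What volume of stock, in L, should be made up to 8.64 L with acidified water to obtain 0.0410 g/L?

0.864 L

0.0410 g/L = 41.0 μg/mL.
V₁ = C₂V₂/C₁ = 41.0 × 8.64 / 410 = 0.864 L.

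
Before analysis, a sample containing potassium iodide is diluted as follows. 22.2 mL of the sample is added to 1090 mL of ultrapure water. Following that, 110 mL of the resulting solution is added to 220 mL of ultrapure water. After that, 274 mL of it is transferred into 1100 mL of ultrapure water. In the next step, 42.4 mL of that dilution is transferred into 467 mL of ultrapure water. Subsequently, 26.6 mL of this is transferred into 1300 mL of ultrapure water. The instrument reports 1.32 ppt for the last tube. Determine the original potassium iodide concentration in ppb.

Overall dilution factor = 50.10 × 3 × 5.015 × 12.01 × 49.87 = 4.52 × 10⁵.
Original = 1.32 ppt × 4.52 × 10⁵ = 5.96 × 10⁵ ppt = 596 ppb.

596 ppb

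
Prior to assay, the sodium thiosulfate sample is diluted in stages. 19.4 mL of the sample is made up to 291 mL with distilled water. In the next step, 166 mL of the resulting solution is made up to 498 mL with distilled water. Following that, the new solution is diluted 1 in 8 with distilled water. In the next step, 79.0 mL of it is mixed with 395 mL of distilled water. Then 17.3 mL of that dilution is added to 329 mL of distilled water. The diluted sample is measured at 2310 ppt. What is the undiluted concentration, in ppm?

99.9 ppm

Overall dilution factor = 15 × 3 × 8 × 6 × 20.02 = 4.32 × 10⁴.
Original = 2310 ppt × 4.32 × 10⁴ = 9.99 × 10⁷ ppt = 99.9 ppm.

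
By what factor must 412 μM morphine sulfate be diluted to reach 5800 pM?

Factor = C₀/C_target = 412 μM / 5800 pM = 7.10 × 10⁴.

7.10 × 10⁴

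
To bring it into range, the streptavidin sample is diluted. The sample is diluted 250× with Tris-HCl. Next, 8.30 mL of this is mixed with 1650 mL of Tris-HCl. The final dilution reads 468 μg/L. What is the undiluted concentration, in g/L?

23.4 g/L

Overall dilution factor = 250 × 199.8 = 4.99 × 10⁴.
Original = 468 μg/L × 4.99 × 10⁴ = 2.34 × 10⁷ μg/L = 23.4 g/L.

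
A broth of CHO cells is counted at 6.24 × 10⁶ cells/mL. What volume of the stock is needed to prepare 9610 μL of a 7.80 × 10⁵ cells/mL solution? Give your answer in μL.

1200 μL

V₁ = C₂V₂/C₁ = 7.80 × 10⁵ × 9610 / 6.24 × 10⁶ = 1201 μL.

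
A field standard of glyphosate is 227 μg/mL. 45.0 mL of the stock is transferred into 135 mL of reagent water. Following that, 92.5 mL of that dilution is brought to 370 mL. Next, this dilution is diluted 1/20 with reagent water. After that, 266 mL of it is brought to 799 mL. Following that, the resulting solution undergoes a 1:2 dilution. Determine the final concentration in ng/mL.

Overall dilution factor = 4 × 4 × 20 × 3.004 × 2 = 1922.
227 μg/mL / 1922 = 0.118 μg/mL = 118 ng/mL.

118 ng/mL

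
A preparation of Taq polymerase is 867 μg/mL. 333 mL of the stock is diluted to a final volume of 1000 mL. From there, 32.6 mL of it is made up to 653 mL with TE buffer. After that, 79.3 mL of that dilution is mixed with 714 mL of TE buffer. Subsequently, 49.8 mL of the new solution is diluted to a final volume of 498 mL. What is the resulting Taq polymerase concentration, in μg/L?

144 μg/L

Overall dilution factor = 3.003 × 20.03 × 10.00 × 10 = 6017.
867 μg/mL / 6017 = 0.144 μg/mL = 144 μg/L.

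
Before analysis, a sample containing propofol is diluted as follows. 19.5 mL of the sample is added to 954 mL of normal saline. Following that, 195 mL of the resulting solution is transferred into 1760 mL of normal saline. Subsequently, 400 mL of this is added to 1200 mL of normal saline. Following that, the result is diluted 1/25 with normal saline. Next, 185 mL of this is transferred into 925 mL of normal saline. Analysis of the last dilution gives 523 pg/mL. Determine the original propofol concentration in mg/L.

Overall dilution factor = 49.92 × 10.03 × 4 × 25 × 6 = 3.00 × 10⁵.
Original = 523 pg/mL × 3.00 × 10⁵ = 1.57 × 10⁸ pg/mL = 157 mg/L.

157 mg/L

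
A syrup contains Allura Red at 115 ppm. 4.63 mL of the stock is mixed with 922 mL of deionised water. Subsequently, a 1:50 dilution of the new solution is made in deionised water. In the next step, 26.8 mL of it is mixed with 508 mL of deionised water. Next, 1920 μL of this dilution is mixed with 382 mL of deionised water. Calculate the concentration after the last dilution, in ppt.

Overall dilution factor = 200.1 × 50 × 19.96 × 200.0 = 3.99 × 10⁷.
115 ppm / 3.99 × 10⁷ = 2.88 × 10⁻⁶ ppm = 2.88 ppt.

2.88 ppt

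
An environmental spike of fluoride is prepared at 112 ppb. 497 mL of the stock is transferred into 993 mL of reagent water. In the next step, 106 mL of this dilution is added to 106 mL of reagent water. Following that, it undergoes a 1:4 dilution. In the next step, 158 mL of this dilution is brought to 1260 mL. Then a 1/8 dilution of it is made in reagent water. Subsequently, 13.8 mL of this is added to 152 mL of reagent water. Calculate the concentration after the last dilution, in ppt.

Overall dilution factor = 2.998 × 2 × 4 × 7.975 × 8 × 12.01 = 1.84 × 10⁴.
112 ppb / 1.84 × 10⁴ = 6.09 × 10⁻³ ppb = 6.09 ppt.

6.09 ppt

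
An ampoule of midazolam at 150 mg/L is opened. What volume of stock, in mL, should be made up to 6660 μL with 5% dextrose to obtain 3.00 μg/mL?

3.00 μg/mL = 3.00 mg/L.
V₁ = C₂V₂/C₁ = 3.00 × 6660 / 150 = 133 μL = 0.133 mL.

0.133 mL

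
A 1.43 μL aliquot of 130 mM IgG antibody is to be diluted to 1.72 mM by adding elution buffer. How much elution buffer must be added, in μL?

107 μL

V₂ = C₁V₁/C₂ = 130 × 1.43 / 1.72 = 108 μL.
Diluent to add = V₂ − V₁ = 108 − 1.43 = 107 μL.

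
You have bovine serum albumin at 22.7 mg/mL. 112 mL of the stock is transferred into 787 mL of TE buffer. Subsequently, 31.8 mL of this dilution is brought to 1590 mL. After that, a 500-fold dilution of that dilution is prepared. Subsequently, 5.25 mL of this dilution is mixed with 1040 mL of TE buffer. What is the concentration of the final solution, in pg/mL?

568 pg/mL

Overall dilution factor = 8.027 × 50 × 500 × 199.1 = 4.00 × 10⁷.
22.7 mg/mL / 4.00 × 10⁷ = 5.68 × 10⁻⁷ mg/mL = 568 pg/mL.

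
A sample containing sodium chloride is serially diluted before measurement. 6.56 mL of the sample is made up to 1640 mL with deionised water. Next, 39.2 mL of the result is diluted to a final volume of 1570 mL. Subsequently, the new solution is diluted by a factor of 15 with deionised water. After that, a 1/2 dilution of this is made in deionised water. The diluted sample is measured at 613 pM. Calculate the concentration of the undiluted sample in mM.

0.184 mM

Overall dilution factor = 250 × 40.05 × 15 × 2 = 3.00 × 10⁵.
Original = 613 pM × 3.00 × 10⁵ = 1.84 × 10⁸ pM = 0.184 mM.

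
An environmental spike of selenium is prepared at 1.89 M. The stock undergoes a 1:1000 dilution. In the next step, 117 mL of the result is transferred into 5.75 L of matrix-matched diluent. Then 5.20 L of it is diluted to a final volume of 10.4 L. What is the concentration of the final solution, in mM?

Overall dilution factor = 1000 × 50.15 × 2 = 1.00 × 10⁵.
1.89 M / 1.00 × 10⁵ = 1.88 × 10⁻⁵ M = 0.0188 mM.

0.0188 mM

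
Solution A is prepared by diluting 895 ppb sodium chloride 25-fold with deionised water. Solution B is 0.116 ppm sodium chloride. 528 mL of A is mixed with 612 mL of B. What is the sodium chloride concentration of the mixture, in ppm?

0.0789 ppm

C_A = 895 ppb / 25 = 35.8 ppb.
C_B = 0.116 ppm = 116 ppb.
C_mix = (C_A·V_A + C_B·V_B)/(V_A + V_B) = (35.8×528 + 116×612) / 1140 = 78.9 ppb = 0.0789 ppm.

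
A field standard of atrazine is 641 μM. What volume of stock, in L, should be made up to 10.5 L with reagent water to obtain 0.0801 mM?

1.31 L

0.0801 mM = 80.1 μM.
V₁ = C₂V₂/C₁ = 80.1 × 10.5 / 641 = 1.31 L.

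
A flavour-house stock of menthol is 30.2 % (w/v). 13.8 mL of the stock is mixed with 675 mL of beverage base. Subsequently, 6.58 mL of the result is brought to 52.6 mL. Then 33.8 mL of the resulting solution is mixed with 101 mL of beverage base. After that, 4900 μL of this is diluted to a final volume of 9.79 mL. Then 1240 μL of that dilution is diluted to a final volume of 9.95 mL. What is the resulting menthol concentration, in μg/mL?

Overall dilution factor = 49.91 × 7.994 × 3.988 × 1.998 × 8.024 = 2.55 × 10⁴.
30.2 % (w/v) / 2.55 × 10⁴ = 1.18 × 10⁻³ % (w/v) = 11.8 μg/mL.

11.8 μg/mL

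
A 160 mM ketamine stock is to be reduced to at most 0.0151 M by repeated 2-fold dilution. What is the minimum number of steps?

Need 2ⁿ ≥ 10.6, so n ≥ log(10.6)/log(2) = 3.41.
Minimum whole steps: n = 4.

4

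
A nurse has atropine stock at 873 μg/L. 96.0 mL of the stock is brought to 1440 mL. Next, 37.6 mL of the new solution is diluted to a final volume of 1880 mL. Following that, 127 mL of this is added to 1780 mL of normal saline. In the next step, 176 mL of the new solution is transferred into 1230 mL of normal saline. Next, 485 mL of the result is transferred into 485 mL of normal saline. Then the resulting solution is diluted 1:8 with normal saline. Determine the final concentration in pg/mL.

0.606 pg/mL

Overall dilution factor = 15 × 50 × 15.02 × 7.989 × 2 × 8 = 1.44 × 10⁶.
873 μg/L / 1.44 × 10⁶ = 6.06 × 10⁻⁴ μg/L = 0.606 pg/mL.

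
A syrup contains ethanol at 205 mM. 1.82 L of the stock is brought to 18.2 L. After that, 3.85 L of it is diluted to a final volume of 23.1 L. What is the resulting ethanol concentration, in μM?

3420 μM

Overall dilution factor = 10 × 6 = 60.0.
205 mM / 60.0 = 3.42 mM = 3420 μM.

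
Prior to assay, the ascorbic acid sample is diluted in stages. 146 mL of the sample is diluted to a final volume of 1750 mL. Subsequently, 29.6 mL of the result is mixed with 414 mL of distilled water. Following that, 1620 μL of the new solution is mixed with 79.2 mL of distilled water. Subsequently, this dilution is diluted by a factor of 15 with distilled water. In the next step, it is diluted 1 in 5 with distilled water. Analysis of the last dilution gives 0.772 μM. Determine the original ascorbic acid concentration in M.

Overall dilution factor = 11.99 × 14.99 × 49.89 × 15 × 5 = 6.72 × 10⁵.
Original = 0.772 μM × 6.72 × 10⁵ = 5.19 × 10⁵ μM = 0.519 M.

0.519 M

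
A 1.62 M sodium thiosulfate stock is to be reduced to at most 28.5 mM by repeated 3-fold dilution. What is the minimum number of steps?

4

Need 3ⁿ ≥ 56.8, so n ≥ log(56.8)/log(3) = 3.68.
Minimum whole steps: n = 4.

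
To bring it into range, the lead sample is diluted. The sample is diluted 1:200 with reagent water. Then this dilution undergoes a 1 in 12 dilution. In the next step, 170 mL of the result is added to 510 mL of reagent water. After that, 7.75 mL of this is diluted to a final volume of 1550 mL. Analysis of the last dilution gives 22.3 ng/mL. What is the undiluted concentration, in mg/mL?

Overall dilution factor = 200 × 12 × 4 × 200 = 1.92 × 10⁶.
Original = 22.3 ng/mL × 1.92 × 10⁶ = 4.28 × 10⁷ ng/mL = 42.8 mg/mL.

42.8 mg/mL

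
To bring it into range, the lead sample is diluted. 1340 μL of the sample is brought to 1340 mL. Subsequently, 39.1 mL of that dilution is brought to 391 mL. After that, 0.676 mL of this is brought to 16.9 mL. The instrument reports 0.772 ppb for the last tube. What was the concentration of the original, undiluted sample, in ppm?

193 ppm

Overall dilution factor = 1000 × 10 × 25 = 2.50 × 10⁵.
Original = 0.772 ppb × 2.50 × 10⁵ = 1.93 × 10⁵ ppb = 193 ppm.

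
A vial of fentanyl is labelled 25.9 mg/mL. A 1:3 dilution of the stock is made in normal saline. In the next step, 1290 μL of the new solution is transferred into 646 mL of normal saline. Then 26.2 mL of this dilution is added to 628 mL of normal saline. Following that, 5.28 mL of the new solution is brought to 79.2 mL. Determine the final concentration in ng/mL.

Overall dilution factor = 3 × 501.8 × 24.97 × 15 = 5.64 × 10⁵.
25.9 mg/mL / 5.64 × 10⁵ = 4.59 × 10⁻⁵ mg/mL = 45.9 ng/mL.

45.9 ng/mL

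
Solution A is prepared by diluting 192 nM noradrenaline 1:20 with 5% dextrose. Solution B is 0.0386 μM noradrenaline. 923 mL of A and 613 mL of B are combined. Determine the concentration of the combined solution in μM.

0.0212 μM

C_A = 192 nM / 20 = 9.60 nM.
C_B = 0.0386 μM = 38.6 nM.
C_mix = (C_A·V_A + C_B·V_B)/(V_A + V_B) = (9.60×923 + 38.6×613) / 1536 = 21.2 nM = 0.0212 μM.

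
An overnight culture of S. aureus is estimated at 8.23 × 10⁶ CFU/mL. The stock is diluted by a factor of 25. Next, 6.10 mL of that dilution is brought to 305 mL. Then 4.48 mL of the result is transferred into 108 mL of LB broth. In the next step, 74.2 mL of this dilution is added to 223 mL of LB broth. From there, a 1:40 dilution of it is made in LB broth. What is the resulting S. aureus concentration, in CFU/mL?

Overall dilution factor = 25 × 50 × 25.11 × 4.005 × 40 = 5.03 × 10⁶.
8.23 × 10⁶ CFU/mL / 5.03 × 10⁶ = 1.64 CFU/mL.

1.64 CFU/mL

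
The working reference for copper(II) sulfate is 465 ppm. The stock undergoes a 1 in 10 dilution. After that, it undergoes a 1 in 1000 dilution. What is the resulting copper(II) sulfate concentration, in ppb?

46.5 ppb

Overall dilution factor = 10 × 1000 = 1.00 × 10⁴.
465 ppm / 1.00 × 10⁴ = 0.0465 ppm = 46.5 ppb.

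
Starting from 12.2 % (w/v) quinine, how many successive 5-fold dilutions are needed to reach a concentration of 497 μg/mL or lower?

Need 5ⁿ ≥ 245, so n ≥ log(245)/log(5) = 3.42.
Minimum whole steps: n = 4.

4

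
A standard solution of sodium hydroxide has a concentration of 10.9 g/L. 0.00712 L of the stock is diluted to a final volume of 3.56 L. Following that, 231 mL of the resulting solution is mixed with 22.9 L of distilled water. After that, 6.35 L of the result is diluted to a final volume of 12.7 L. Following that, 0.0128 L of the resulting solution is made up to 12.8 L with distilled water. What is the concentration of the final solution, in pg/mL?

109 pg/mL

Overall dilution factor = 500 × 100.1 × 2 × 1000 = 1.00 × 10⁸.
10.9 g/L / 1.00 × 10⁸ = 1.09 × 10⁻⁷ g/L = 109 pg/mL.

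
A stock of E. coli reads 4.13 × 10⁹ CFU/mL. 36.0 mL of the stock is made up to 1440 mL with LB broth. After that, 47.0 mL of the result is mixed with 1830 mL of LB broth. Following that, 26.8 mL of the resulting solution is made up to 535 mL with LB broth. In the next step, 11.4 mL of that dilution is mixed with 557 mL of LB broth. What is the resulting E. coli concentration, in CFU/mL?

Overall dilution factor = 40 × 39.94 × 19.96 × 49.86 = 1.59 × 10⁶.
4.13 × 10⁹ CFU/mL / 1.59 × 10⁶ = 2600 CFU/mL.

2600 CFU/mL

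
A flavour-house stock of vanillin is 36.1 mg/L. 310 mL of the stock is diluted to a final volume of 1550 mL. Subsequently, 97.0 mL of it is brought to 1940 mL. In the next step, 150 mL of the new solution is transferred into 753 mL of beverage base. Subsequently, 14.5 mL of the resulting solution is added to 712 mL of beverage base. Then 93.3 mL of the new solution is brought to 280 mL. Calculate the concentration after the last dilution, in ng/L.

399 ng/L

Overall dilution factor = 5 × 20 × 6.020 × 50.10 × 3.001 = 9.05 × 10⁴.
36.1 mg/L / 9.05 × 10⁴ = 3.99 × 10⁻⁴ mg/L = 399 ng/L.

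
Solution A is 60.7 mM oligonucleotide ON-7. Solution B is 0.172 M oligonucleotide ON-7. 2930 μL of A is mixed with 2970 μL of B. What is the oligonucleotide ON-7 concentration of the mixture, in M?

0.117 M

C_B = 0.172 M = 172 mM.
C_mix = (C_A·V_A + C_B·V_B)/(V_A + V_B) = (60.7×2930 + 172×2970) / 5900 = 117 mM = 0.117 M.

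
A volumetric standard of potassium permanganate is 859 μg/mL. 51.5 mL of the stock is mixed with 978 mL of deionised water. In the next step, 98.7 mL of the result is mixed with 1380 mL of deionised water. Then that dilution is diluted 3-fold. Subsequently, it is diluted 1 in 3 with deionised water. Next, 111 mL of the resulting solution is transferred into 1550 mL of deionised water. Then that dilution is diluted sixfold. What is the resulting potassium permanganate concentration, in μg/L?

Overall dilution factor = 19.99 × 14.98 × 3 × 3 × 14.96 × 6 = 2.42 × 10⁵.
859 μg/mL / 2.42 × 10⁵ = 3.55 × 10⁻³ μg/mL = 3.55 μg/L.

3.55 μg/L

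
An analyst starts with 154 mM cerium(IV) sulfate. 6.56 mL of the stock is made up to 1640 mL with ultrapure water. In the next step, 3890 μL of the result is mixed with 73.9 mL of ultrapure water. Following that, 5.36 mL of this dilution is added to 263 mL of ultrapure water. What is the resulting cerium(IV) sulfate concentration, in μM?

Overall dilution factor = 250 × 20.00 × 50.07 = 2.50 × 10⁵.
154 mM / 2.50 × 10⁵ = 6.15 × 10⁻⁴ mM = 0.615 μM.

0.615 μM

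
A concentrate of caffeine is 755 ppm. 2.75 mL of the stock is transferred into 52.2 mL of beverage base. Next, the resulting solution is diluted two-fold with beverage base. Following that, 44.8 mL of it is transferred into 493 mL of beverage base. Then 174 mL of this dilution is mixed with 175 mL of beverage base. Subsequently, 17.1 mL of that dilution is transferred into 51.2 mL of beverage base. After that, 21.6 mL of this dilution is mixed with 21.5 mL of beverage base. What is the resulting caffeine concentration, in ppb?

Overall dilution factor = 19.98 × 2 × 12.00 × 2.006 × 3.994 × 1.995 = 7669.
755 ppm / 7669 = 0.0984 ppm = 98.4 ppb.

98.4 ppb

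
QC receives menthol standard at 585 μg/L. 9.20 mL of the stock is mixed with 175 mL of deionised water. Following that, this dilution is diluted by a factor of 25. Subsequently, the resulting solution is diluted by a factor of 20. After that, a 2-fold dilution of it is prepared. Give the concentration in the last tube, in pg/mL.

29.2 pg/mL

Overall dilution factor = 20.02 × 25 × 20 × 2 = 2.00 × 10⁴.
585 μg/L / 2.00 × 10⁴ = 0.0292 μg/L = 29.2 pg/mL.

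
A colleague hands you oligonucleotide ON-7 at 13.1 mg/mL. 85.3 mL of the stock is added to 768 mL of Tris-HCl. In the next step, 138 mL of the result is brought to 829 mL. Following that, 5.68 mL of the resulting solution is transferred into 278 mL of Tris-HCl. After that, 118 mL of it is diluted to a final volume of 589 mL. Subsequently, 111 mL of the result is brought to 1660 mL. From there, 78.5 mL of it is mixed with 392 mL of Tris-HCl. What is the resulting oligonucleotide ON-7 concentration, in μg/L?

Overall dilution factor = 10.00 × 6.007 × 49.94 × 4.992 × 14.95 × 5.994 = 1.34 × 10⁶.
13.1 mg/mL / 1.34 × 10⁶ = 9.76 × 10⁻⁶ mg/mL = 9.76 μg/L.

9.76 μg/L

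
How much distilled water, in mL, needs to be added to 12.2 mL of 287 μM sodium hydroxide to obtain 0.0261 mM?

122 mL

0.0261 mM = 26.1 μM.
V₂ = C₁V₁/C₂ = 287 × 12.2 / 26.1 = 134 mL.
Diluent to add = V₂ − V₁ = 134 − 12.2 = 122 mL.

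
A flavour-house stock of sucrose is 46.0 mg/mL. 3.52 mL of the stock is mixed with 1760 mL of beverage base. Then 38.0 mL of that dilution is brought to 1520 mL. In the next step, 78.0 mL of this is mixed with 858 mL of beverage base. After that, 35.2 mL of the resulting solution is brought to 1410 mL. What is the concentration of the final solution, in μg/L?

Overall dilution factor = 501 × 40 × 12 × 40.06 = 9.63 × 10⁶.
46.0 mg/mL / 9.63 × 10⁶ = 4.78 × 10⁻⁶ mg/mL = 4.78 μg/L.

4.78 μg/L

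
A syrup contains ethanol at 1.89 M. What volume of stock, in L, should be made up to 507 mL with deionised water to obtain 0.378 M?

V₁ = C₂V₂/C₁ = 0.378 × 507 / 1.89 = 101 mL = 0.101 L.

0.101 L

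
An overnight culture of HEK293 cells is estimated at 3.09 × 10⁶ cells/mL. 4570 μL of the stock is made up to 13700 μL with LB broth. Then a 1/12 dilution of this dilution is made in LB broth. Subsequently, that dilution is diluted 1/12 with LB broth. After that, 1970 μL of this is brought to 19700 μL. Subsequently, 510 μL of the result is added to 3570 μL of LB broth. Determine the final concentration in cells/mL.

89.5 cells/mL

Overall dilution factor = 2.998 × 12 × 12 × 10 × 8 = 3.45 × 10⁴.
3.09 × 10⁶ cells/mL / 3.45 × 10⁴ = 89.5 cells/mL.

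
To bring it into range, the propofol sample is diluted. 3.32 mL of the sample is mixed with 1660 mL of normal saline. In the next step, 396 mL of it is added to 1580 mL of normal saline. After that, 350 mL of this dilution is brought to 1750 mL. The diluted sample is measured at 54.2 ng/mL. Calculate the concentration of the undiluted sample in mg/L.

677 mg/L

Overall dilution factor = 501 × 4.990 × 5 = 1.25 × 10⁴.
Original = 54.2 ng/mL × 1.25 × 10⁴ = 6.77 × 10⁵ ng/mL = 677 mg/L.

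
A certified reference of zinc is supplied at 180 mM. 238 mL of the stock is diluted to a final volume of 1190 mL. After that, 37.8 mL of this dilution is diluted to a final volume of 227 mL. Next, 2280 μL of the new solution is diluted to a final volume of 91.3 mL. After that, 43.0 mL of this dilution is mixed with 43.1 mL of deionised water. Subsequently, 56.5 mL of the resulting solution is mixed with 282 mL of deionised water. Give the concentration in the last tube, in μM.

12.5 μM

Overall dilution factor = 5 × 6.005 × 40.04 × 2.002 × 5.991 = 1.44 × 10⁴.
180 mM / 1.44 × 10⁴ = 0.0125 mM = 12.5 μM.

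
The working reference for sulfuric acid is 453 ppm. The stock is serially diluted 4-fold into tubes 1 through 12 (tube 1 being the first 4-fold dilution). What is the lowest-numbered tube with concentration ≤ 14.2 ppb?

Tube n has concentration 453 ppm / 4ⁿ.
Need 4ⁿ ≥ 453 ppm / 14.2 ppb = 3.19 × 10⁴, so n ≥ 7.48.
First such tube: n = 8.

tube 8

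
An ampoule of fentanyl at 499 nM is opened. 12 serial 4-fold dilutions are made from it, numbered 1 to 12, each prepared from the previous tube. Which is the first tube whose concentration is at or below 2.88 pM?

tube 9

Tube n has concentration 499 nM / 4ⁿ.
Need 4ⁿ ≥ 499 nM / 2.88 pM = 1.73 × 10⁵, so n ≥ 8.70.
First such tube: n = 9.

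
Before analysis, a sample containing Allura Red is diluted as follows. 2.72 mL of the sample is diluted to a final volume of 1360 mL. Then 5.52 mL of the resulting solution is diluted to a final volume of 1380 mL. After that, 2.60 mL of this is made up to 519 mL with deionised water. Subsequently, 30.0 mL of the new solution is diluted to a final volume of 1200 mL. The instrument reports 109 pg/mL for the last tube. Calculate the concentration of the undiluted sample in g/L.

109 g/L

Overall dilution factor = 500 × 250 × 199.6 × 40 = 9.98 × 10⁸.
Original = 109 pg/mL × 9.98 × 10⁸ = 1.09 × 10¹¹ pg/mL = 109 g/L.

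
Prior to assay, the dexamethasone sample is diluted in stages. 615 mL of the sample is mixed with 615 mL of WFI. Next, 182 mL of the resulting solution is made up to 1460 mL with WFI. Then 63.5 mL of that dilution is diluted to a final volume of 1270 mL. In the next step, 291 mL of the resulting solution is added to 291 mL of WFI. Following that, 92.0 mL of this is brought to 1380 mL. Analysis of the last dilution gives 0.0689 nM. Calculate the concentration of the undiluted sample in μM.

Overall dilution factor = 2 × 8.022 × 20 × 2 × 15 = 9626.
Original = 0.0689 nM × 9626 = 663 nM = 0.663 μM.

0.663 μM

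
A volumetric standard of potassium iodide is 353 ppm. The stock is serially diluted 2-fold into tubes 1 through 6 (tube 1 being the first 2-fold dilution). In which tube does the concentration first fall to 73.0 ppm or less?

tube 3

Tube n has concentration 353 ppm / 2ⁿ.
Need 2ⁿ ≥ 353 ppm / 73.0 ppm = 4.84, so n ≥ 2.27.
First such tube: n = 3.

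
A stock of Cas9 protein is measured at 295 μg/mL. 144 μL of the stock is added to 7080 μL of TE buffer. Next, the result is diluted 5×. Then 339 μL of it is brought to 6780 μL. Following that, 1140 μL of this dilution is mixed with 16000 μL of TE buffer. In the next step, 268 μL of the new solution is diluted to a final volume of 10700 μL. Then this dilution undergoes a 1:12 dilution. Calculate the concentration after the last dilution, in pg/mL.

Overall dilution factor = 50.17 × 5 × 20 × 15.04 × 39.93 × 12 = 3.61 × 10⁷.
295 μg/mL / 3.61 × 10⁷ = 8.16 × 10⁻⁶ μg/mL = 8.16 pg/mL.

8.16 pg/mL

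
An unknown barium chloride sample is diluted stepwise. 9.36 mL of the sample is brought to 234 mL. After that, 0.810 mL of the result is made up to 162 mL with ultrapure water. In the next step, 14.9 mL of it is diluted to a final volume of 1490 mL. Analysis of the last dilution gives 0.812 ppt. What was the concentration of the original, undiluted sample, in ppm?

0.406 ppm

Overall dilution factor = 25 × 200 × 100 = 5.00 × 10⁵.
Original = 0.812 ppt × 5.00 × 10⁵ = 4.06 × 10⁵ ppt = 0.406 ppm.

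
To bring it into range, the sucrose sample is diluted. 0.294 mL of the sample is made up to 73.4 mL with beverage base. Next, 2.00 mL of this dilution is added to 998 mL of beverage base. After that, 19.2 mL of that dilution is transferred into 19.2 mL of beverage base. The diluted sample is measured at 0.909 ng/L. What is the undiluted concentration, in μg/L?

Overall dilution factor = 249.7 × 500 × 2 = 2.50 × 10⁵.
Original = 0.909 ng/L × 2.50 × 10⁵ = 2.27 × 10⁵ ng/L = 227 μg/L.

227 μg/L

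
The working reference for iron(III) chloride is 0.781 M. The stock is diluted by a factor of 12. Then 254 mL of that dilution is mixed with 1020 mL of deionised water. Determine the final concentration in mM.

13.0 mM

Overall dilution factor = 12 × 5.016 = 60.2.
0.781 M / 60.2 = 0.0130 M = 13.0 mM.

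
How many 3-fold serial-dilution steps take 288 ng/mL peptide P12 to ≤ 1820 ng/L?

5

Need 3ⁿ ≥ 158, so n ≥ log(158)/log(3) = 4.61.
Minimum whole steps: n = 5.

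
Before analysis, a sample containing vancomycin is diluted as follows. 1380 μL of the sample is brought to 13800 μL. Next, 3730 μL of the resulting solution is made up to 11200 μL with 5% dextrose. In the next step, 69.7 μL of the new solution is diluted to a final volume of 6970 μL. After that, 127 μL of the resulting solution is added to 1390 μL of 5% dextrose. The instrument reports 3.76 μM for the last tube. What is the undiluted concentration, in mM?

135 mM

Overall dilution factor = 10 × 3.003 × 100 × 11.94 = 3.59 × 10⁴.
Original = 3.76 μM × 3.59 × 10⁴ = 1.35 × 10⁵ μM = 135 mM.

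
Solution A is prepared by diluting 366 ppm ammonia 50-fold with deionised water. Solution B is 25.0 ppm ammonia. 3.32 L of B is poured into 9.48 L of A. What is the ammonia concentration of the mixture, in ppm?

11.9 ppm

C_A = 366 ppm / 50 = 7.32 ppm.
C_mix = (C_A·V_A + C_B·V_B)/(V_A + V_B) = (7.32×9.48 + 25.0×3.32) / 12.80 = 11.9 ppm.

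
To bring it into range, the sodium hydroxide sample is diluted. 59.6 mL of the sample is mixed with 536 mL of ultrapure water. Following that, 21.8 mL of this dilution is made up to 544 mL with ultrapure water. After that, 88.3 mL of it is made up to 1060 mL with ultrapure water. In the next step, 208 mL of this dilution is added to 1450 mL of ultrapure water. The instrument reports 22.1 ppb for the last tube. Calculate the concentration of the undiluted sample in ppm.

Overall dilution factor = 9.993 × 24.95 × 12.00 × 7.971 = 2.39 × 10⁴.
Original = 22.1 ppb × 2.39 × 10⁴ = 5.27 × 10⁵ ppb = 527 ppm.

527 ppm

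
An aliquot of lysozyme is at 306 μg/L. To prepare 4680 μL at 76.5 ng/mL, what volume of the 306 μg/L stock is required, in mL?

76.5 ng/mL = 76.5 μg/L.
V₁ = C₂V₂/C₁ = 76.5 × 4680 / 306 = 1170 μL = 1.17 mL.

1.17 mL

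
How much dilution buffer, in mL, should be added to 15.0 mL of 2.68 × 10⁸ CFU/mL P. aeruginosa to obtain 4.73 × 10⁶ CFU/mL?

V₂ = C₁V₁/C₂ = 2.68 × 10⁸ × 15.0 / 4.73 × 10⁶ = 850 mL.
Diluent to add = V₂ − V₁ = 850 − 15.0 = 835 mL.

835 mL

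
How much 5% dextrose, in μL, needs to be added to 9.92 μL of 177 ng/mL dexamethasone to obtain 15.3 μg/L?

105 μL

15.3 μg/L = 15.3 ng/mL.
V₂ = C₁V₁/C₂ = 177 × 9.92 / 15.3 = 115 μL.
Diluent to add = V₂ − V₁ = 115 − 9.92 = 105 μL.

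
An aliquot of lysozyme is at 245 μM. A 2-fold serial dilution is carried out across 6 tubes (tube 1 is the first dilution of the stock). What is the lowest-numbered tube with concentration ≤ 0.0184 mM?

tube 4

Tube n has concentration 245 μM / 2ⁿ.
Need 2ⁿ ≥ 245 μM / 0.0184 mM = 13.3, so n ≥ 3.74.
First such tube: n = 4.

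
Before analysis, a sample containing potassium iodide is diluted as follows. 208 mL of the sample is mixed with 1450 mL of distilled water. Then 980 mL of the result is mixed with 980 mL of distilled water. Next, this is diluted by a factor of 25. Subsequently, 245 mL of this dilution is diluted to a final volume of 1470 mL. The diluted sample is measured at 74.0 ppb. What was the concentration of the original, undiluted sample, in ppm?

Overall dilution factor = 7.971 × 2 × 25 × 6 = 2391.
Original = 74.0 ppb × 2391 = 1.77 × 10⁵ ppb = 177 ppm.

177 ppm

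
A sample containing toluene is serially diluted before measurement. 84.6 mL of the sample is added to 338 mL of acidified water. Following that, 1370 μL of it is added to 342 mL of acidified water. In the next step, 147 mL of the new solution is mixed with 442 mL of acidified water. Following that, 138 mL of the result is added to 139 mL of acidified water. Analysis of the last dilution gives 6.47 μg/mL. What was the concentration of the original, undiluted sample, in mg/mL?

Overall dilution factor = 4.995 × 250.6 × 4.007 × 2.007 = 1.01 × 10⁴.
Original = 6.47 μg/mL × 1.01 × 10⁴ = 6.51 × 10⁴ μg/mL = 65.1 mg/mL.

65.1 mg/mL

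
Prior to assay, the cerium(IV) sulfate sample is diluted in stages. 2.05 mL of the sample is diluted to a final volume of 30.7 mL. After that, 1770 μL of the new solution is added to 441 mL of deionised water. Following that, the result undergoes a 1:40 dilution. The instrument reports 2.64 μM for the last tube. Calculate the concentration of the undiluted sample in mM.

Overall dilution factor = 14.98 × 250.2 × 40 = 1.50 × 10⁵.
Original = 2.64 μM × 1.50 × 10⁵ = 3.96 × 10⁵ μM = 396 mM.

396 mM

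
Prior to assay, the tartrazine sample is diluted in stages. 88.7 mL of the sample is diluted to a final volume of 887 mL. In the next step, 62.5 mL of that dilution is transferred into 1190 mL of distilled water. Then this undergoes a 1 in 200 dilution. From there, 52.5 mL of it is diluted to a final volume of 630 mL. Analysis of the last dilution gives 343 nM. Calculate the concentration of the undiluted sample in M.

Overall dilution factor = 10 × 20.04 × 200 × 12 = 4.81 × 10⁵.
Original = 343 nM × 4.81 × 10⁵ = 1.65 × 10⁸ nM = 0.165 M.

0.165 M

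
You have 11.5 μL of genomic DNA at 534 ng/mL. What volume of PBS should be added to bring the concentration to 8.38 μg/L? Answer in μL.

721 μL

8.38 μg/L = 8.38 ng/mL.
V₂ = C₁V₁/C₂ = 534 × 11.5 / 8.38 = 733 μL.
Diluent to add = V₂ − V₁ = 733 − 11.5 = 721 μL.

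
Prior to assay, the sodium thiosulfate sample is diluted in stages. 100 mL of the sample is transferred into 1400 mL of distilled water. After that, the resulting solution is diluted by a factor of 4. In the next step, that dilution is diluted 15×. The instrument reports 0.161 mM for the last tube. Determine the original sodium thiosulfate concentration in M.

Overall dilution factor = 15 × 4 × 15 = 900.
Original = 0.161 mM × 900 = 145 mM = 0.145 M.

0.145 M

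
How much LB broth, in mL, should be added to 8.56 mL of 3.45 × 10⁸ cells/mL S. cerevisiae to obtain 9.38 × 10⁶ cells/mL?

V₂ = C₁V₁/C₂ = 3.45 × 10⁸ × 8.56 / 9.38 × 10⁶ = 315 mL.
Diluent to add = V₂ − V₁ = 315 − 8.56 = 306 mL.

306 mL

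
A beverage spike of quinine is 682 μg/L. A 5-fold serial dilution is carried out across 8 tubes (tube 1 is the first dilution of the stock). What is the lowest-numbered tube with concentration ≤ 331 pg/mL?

tube 5

Tube n has concentration 682 μg/L / 5ⁿ.
Need 5ⁿ ≥ 682 μg/L / 331 pg/mL = 2060, so n ≥ 4.74.
First such tube: n = 5.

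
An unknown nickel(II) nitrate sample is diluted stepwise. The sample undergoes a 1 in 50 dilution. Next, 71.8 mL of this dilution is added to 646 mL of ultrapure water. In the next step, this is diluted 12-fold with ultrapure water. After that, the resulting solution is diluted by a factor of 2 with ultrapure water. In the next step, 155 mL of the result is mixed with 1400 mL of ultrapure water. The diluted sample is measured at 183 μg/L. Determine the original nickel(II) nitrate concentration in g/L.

Overall dilution factor = 50 × 9.997 × 12 × 2 × 10.03 = 1.20 × 10⁵.
Original = 183 μg/L × 1.20 × 10⁵ = 2.20 × 10⁷ μg/L = 22.0 g/L.

22.0 g/L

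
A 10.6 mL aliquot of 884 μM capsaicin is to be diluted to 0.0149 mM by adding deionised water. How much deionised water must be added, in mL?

0.0149 mM = 14.9 μM.
V₂ = C₁V₁/C₂ = 884 × 10.6 / 14.9 = 629 mL.
Diluent to add = V₂ − V₁ = 629 − 10.6 = 618 mL.

618 mL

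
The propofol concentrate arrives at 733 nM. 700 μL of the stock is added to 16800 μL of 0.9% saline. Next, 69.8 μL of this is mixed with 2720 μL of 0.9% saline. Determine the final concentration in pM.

734 pM

Overall dilution factor = 25 × 39.97 = 999.
733 nM / 999 = 0.734 nM = 734 pM.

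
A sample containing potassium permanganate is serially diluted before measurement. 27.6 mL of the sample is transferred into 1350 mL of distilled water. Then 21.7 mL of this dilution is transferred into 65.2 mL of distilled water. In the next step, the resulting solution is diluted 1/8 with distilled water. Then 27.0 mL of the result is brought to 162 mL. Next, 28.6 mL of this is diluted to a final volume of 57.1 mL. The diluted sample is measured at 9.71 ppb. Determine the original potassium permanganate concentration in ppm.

186 ppm

Overall dilution factor = 49.91 × 4.005 × 8 × 6 × 1.997 = 1.92 × 10⁴.
Original = 9.71 ppb × 1.92 × 10⁴ = 1.86 × 10⁵ ppb = 186 ppm.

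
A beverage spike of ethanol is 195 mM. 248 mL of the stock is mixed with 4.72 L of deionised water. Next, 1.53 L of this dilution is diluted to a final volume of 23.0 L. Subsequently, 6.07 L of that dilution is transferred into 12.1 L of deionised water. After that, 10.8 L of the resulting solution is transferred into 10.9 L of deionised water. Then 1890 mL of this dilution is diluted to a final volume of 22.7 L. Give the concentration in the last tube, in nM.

8960 nM

Overall dilution factor = 20.03 × 15.03 × 2.993 × 2.009 × 12.01 = 2.18 × 10⁴.
195 mM / 2.18 × 10⁴ = 8.96 × 10⁻³ mM = 8960 nM.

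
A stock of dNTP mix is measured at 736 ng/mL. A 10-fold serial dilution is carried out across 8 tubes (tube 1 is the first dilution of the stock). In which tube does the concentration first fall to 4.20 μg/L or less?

tube 3

Tube n has concentration 736 ng/mL / 10ⁿ.
Need 10ⁿ ≥ 736 ng/mL / 4.20 μg/L = 175, so n ≥ 2.24.
First such tube: n = 3.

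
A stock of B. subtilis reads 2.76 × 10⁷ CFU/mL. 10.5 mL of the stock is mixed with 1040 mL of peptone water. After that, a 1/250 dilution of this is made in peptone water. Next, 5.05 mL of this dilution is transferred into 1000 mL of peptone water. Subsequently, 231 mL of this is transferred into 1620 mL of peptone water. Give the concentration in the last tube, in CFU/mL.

Overall dilution factor = 100.0 × 250 × 199.0 × 8.013 = 3.99 × 10⁷.
2.76 × 10⁷ CFU/mL / 3.99 × 10⁷ = 0.692 CFU/mL.

0.692 CFU/mL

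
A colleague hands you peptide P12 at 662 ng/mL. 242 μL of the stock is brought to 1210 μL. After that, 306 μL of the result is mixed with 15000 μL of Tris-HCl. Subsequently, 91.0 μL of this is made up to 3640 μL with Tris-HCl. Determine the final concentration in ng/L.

Overall dilution factor = 5 × 50.02 × 40 = 1.00 × 10⁴.
662 ng/mL / 1.00 × 10⁴ = 0.0662 ng/mL = 66.2 ng/L.

66.2 ng/L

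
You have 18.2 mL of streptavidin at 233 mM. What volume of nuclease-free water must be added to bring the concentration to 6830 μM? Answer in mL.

6830 μM = 6.83 mM.
V₂ = C₁V₁/C₂ = 233 × 18.2 / 6.83 = 621 mL.
Diluent to add = V₂ − V₁ = 621 − 18.2 = 603 mL.

603 mL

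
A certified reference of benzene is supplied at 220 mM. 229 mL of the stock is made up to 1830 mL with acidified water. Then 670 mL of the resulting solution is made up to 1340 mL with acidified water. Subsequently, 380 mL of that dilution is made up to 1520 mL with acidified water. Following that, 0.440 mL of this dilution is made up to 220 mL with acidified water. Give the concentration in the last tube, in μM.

6.88 μM

Overall dilution factor = 7.991 × 2 × 4 × 500 = 3.20 × 10⁴.
220 mM / 3.20 × 10⁴ = 6.88 × 10⁻³ mM = 6.88 μM.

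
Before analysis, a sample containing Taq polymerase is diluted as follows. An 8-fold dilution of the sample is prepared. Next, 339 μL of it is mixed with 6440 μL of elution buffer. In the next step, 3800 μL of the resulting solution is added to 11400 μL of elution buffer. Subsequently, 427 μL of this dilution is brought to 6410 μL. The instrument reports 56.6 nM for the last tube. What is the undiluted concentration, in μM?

544 μM

Overall dilution factor = 8 × 20.00 × 4 × 15.01 = 9606.
Original = 56.6 nM × 9606 = 5.44 × 10⁵ nM = 544 μM.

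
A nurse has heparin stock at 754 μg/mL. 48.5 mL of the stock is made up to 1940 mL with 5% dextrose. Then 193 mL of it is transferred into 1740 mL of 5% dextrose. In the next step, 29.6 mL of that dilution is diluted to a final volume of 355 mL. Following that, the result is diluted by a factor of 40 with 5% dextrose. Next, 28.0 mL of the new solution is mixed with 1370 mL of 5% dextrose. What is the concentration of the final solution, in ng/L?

78.6 ng/L

Overall dilution factor = 40 × 10.02 × 11.99 × 40 × 49.93 = 9.60 × 10⁶.
754 μg/mL / 9.60 × 10⁶ = 7.86 × 10⁻⁵ μg/mL = 78.6 ng/L.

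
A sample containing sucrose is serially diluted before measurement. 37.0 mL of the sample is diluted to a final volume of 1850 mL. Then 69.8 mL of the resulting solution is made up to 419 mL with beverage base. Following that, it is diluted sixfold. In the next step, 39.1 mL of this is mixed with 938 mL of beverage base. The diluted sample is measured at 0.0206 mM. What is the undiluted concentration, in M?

Overall dilution factor = 50 × 6.003 × 6 × 24.99 = 4.50 × 10⁴.
Original = 0.0206 mM × 4.50 × 10⁴ = 927 mM = 0.927 M.

0.927 M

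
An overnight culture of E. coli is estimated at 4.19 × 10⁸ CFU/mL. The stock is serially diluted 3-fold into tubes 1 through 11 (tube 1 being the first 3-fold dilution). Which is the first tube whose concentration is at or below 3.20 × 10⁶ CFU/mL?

Tube n has concentration 4.19 × 10⁸ CFU/mL / 3ⁿ.
Need 3ⁿ ≥ 4.19 × 10⁸ CFU/mL / 3.20 × 10⁶ CFU/mL = 131, so n ≥ 4.44.
First such tube: n = 5.

tube 5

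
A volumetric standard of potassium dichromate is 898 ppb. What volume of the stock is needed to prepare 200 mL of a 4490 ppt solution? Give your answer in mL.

1.00 mL

4490 ppt = 4.49 ppb.
V₁ = C₂V₂/C₁ = 4.49 × 200 / 898 = 1.00 mL.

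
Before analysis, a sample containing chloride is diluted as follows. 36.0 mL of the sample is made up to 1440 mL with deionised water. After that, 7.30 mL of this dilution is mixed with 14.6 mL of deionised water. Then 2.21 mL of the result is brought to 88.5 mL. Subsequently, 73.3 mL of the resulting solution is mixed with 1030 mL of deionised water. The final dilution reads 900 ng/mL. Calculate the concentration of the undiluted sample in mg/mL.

65.1 mg/mL

Overall dilution factor = 40 × 3 × 40.05 × 15.05 = 7.23 × 10⁴.
Original = 900 ng/mL × 7.23 × 10⁴ = 6.51 × 10⁷ ng/mL = 65.1 mg/mL.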